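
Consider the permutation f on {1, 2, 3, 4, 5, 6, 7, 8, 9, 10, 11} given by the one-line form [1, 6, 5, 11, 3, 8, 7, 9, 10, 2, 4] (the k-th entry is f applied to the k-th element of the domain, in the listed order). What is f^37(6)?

Tracing 6 → 8 → … returns to 6 after 5 steps, so 6 lies in a 5-cycle (2, 6, 8, 9, 10).
Since the cycle has length 5, f^37 acts on it the same as f^2 (37 mod 5 = 2).
Stepping 2 places around the cycle: 6 → 8 → 9.

9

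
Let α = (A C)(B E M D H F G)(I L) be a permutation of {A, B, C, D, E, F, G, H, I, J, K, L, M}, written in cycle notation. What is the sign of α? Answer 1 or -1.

The cycle lengths are 7, 2, 2, 1, 1.
A cycle is odd iff its length is even; α has 2 even-length cycles, so sgn(α) = (−1)^2 and α is even.

1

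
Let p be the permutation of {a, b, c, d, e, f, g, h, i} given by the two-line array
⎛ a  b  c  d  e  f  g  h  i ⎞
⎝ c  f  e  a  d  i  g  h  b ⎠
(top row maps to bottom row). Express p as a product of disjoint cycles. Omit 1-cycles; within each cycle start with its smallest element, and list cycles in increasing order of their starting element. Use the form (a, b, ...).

(a, c, e, d)(b, f, i)

Iterating p from a gives a → c → e → d → a; that is the 4-cycle (a, c, e, d).
Repeating from the next unused element and collecting all non-trivial cycles gives (a, c, e, d)(b, f, i).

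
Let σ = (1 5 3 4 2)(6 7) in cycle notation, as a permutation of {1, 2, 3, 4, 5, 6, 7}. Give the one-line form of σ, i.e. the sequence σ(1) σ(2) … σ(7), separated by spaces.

5 1 4 2 3 7 6

Image by image: 1→5, 2→1, 3→4, 4→2, 5→3, 6→7, 7→6.
Listing these in domain order gives 5 1 4 2 3 7 6.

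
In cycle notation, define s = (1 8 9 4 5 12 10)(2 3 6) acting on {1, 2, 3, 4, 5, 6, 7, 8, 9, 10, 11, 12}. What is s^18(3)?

3

3 lies in the 3-cycle (2 3 6).
Powers repeat with period 3 on this cycle, and 18 mod 3 = 0, so s^18(3) = s^0(3).
So s^18(3) = 3.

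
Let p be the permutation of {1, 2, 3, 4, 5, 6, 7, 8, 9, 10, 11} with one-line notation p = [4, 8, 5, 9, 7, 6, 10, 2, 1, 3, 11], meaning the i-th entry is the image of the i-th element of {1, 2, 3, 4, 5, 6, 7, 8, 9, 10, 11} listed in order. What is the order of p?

12

The disjoint-cycle form of p has cycle lengths 4, 3, 2, 1, 1.
The order of p is the least common multiple of its cycle lengths: lcm(4, 3, 2) = 12.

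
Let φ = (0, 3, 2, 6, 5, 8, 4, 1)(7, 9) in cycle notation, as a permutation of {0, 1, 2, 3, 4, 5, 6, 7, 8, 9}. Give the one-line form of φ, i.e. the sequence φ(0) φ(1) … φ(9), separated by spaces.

3 0 6 2 1 8 5 9 4 7

Each element maps to the next entry in its cycle (wrapping to the front): 0→3, 1→0, 2→6, 3→2, 4→1, 5→8, 6→5, 7→9, 8→4, 9→7.
So the one-line form is 3 0 6 2 1 8 5 9 4 7.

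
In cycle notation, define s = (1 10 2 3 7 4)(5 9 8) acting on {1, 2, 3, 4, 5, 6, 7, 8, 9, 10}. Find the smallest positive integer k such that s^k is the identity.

6

The disjoint cycles have lengths 6, 3, 1.
Since disjoint cycles commute, ord(s) = lcm(6, 3) = 6.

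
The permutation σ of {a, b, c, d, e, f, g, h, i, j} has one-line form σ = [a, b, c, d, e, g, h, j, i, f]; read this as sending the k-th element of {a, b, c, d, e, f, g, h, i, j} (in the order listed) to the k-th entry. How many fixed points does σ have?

The fixed points (elements with σ(x) = x) are {a, b, c, d, e, i}, so there are 6.

6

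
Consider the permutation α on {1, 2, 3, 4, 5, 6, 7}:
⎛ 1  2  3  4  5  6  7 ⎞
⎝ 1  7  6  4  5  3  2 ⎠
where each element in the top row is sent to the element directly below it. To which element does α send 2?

7

The entry below 2 in the array is 7, so α(2) = 7.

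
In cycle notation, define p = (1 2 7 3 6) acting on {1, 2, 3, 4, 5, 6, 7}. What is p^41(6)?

6 lies in the 5-cycle (1 2 7 3 6).
Since the cycle has length 5, p^41 acts on it the same as p^1 (41 mod 5 = 1).
Stepping 1 place around the cycle: 6 → 1.

1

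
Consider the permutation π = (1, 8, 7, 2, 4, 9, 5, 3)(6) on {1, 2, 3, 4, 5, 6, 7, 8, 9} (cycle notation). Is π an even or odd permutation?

The cycle lengths are 8, 1.
A cycle of length ℓ contributes ℓ−1 transpositions, so π is a product of 7 transpositions — odd.

odd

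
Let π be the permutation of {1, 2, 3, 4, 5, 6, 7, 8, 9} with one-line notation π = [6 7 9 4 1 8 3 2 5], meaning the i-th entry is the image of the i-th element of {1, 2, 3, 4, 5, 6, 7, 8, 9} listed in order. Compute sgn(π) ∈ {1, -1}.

-1

In disjoint-cycle form the cycle lengths are 8, 1.
A cycle is odd iff its length is even; π has 1 even-length cycle, so sgn(π) = (−1)^1 and π is odd.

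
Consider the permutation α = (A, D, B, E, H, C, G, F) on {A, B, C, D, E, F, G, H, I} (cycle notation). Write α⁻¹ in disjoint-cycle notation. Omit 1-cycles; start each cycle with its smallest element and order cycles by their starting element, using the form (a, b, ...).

If α sends a → b within a cycle, α⁻¹ sends b → a; equivalently, reverse each cycle.
Reversing each cycle of α and rotating so the smallest element leads gives (A, F, G, C, H, E, B, D).

(A, F, G, C, H, E, B, D)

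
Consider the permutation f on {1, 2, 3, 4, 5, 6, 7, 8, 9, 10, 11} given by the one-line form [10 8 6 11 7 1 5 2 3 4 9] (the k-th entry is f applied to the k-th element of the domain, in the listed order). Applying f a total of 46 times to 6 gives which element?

Tracing 6 → 1 → … returns to 6 after 7 steps, so 6 lies in a 7-cycle (1 10 4 11 9 3 6).
On a 7-cycle, f^7 is the identity, so f^46 = f^4 there (46 ≡ 4 mod 7).
Advancing 4 steps from 6: 6 → 1 → 10 → 4 → 11.

11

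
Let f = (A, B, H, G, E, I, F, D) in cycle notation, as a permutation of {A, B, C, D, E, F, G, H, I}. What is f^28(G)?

G lies in the 8-cycle (A, B, H, G, E, I, F, D).
Powers repeat with period 8 on this cycle, and 28 mod 8 = 4, so f^28(G) = f^4(G).
Advancing 4 steps from G: G → E → I → F → D.

D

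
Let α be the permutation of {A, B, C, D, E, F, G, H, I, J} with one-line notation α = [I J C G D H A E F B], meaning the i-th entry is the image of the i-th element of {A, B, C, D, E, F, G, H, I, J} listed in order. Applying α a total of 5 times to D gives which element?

Tracing D → G → … returns to D after 7 steps, so D lies in a 7-cycle (A I F H E D G).
Stepping 5 places around the cycle: D → G → A → I → F → H.

H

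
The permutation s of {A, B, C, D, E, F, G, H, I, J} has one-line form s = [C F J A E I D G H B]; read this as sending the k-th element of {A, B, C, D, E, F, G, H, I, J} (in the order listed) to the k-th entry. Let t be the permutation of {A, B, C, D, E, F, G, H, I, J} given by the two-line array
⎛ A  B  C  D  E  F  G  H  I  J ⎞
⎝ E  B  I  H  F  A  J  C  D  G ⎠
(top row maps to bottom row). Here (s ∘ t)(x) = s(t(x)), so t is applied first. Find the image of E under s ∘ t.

(s ∘ t)(E) = s(t(E)). t(E) = F, then s(F) = I. So (s ∘ t)(E) = I.

I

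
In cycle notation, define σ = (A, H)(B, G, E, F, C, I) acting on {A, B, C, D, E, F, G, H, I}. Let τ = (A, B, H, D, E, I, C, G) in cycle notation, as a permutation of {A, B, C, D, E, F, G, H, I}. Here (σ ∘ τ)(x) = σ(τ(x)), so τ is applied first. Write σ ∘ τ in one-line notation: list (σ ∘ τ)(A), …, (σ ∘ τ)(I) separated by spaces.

For each element, apply τ then σ: A → B → G; B → H → A; C → G → E; D → E → F; E → I → B; F → F → C; G → A → H; H → D → D; I → C → I.
Collecting the images, σ ∘ τ = [G A E F B C H D I].

G A E F B C H D I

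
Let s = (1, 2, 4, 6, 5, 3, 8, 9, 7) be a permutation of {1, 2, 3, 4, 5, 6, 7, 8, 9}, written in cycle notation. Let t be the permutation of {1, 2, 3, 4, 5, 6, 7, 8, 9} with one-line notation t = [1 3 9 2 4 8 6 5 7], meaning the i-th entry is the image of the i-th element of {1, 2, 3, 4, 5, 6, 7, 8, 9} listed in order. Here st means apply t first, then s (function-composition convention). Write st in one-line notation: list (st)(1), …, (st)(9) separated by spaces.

2 8 7 4 6 9 5 3 1

(st)(x) = s(t(x)). Computing each image: s(t(1)) = s(1) = 2, s(t(2)) = s(3) = 8, s(t(3)) = s(9) = 7, s(t(4)) = s(2) = 4, s(t(5)) = s(4) = 6, s(t(6)) = s(8) = 9, s(t(7)) = s(6) = 5, s(t(8)) = s(5) = 3, s(t(9)) = s(7) = 1.
Hence st = [2 8 7 4 6 9 5 3 1].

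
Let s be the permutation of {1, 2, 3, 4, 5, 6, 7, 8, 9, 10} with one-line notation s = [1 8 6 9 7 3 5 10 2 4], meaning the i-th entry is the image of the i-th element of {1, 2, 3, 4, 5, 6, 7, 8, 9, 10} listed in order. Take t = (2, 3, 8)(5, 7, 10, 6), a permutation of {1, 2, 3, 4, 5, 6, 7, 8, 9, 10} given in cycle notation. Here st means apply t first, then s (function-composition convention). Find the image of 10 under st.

First apply t: t(10) = 6, then s(6) = 3. Thus (st)(10) = 3.

3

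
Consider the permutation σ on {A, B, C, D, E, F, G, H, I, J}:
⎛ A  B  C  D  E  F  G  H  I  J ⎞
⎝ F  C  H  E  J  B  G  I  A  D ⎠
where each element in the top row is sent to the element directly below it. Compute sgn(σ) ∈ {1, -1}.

-1

In disjoint-cycle form the cycle lengths are 6, 3, 1.
A cycle is odd iff its length is even; σ has 1 even-length cycle, so sgn(σ) = (−1)^1 and σ is odd.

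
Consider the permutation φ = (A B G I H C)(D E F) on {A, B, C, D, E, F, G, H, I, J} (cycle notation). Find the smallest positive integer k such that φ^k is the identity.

6

The disjoint cycles have lengths 6, 3, 1.
Since disjoint cycles commute, ord(φ) = lcm(6, 3) = 6.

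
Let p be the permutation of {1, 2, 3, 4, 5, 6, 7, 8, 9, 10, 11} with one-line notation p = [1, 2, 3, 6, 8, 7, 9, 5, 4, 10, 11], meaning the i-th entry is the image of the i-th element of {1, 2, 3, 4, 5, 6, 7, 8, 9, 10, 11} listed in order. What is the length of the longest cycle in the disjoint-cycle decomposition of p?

Decomposing into disjoint cycles gives (4 6 7 9)(5 8); the longest has length 4.

4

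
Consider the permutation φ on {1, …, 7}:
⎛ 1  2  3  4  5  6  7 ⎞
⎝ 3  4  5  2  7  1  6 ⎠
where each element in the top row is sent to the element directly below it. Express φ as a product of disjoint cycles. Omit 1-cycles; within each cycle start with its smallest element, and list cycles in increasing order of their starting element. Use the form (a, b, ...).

(1, 3, 5, 7, 6)(2, 4)

Start at 1 and follow images: 1 → 3 → 5 → 7 → 6 → 1, giving the cycle (1, 3, 5, 7, 6).
Repeating from the next unused element and collecting all non-trivial cycles gives (1, 3, 5, 7, 6)(2, 4).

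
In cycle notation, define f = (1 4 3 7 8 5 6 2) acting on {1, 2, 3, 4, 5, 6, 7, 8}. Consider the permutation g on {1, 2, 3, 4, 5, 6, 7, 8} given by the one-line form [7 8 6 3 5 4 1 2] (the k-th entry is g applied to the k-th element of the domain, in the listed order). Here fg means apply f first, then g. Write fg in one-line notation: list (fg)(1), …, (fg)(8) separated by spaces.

3 7 1 6 4 8 2 5

For each element, apply f then g: 1 → 4 → 3; 2 → 1 → 7; 3 → 7 → 1; 4 → 3 → 6; 5 → 6 → 4; 6 → 2 → 8; 7 → 8 → 2; 8 → 5 → 5.
So fg in one-line form is 3 7 1 6 4 8 2 5.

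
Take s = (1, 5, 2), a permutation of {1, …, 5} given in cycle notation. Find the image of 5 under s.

Within (1, 5, 2), 5 ↦ 2.

2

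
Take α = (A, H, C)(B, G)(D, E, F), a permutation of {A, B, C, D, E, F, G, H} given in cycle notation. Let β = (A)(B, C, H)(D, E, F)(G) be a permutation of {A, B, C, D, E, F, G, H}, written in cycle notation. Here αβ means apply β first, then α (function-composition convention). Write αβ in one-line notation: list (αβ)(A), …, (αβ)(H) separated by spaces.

H A C F D E B G

(αβ)(x) = α(β(x)). Computing each image: α(β(A)) = α(A) = H, α(β(B)) = α(C) = A, α(β(C)) = α(H) = C, α(β(D)) = α(E) = F, α(β(E)) = α(F) = D, α(β(F)) = α(D) = E, α(β(G)) = α(G) = B, α(β(H)) = α(B) = G.
Hence αβ = [H A C F D E B G].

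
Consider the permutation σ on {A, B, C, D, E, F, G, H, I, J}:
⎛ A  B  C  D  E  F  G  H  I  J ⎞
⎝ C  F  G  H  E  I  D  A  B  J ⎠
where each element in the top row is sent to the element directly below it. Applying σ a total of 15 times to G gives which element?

Tracing G → D → … returns to G after 5 steps, so G lies in a 5-cycle (A, C, G, D, H).
On a 5-cycle, σ^5 is the identity, so σ^15 = σ^0 there (15 ≡ 0 mod 5).
So σ^15(G) = G.

G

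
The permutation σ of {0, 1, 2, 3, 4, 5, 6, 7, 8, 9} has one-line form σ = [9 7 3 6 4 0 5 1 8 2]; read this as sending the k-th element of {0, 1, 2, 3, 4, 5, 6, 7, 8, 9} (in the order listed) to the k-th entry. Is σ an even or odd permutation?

even

In disjoint-cycle form the cycle lengths are 6, 2, 1, 1.
A cycle of length ℓ contributes ℓ−1 transpositions, so σ is a product of 5 + 1 = 6 transpositions — even.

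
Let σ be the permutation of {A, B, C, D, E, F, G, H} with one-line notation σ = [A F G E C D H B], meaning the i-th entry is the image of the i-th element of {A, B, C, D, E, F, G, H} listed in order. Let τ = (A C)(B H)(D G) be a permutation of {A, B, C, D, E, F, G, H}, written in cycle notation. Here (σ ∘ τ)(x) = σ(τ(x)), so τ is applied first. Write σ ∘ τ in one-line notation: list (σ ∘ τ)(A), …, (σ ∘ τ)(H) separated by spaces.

(σ ∘ τ)(x) = σ(τ(x)). Computing each image: σ(τ(A)) = σ(C) = G, σ(τ(B)) = σ(H) = B, σ(τ(C)) = σ(A) = A, σ(τ(D)) = σ(G) = H, σ(τ(E)) = σ(E) = C, σ(τ(F)) = σ(F) = D, σ(τ(G)) = σ(D) = E, σ(τ(H)) = σ(B) = F.
Hence σ ∘ τ = [G B A H C D E F].

G B A H C D E F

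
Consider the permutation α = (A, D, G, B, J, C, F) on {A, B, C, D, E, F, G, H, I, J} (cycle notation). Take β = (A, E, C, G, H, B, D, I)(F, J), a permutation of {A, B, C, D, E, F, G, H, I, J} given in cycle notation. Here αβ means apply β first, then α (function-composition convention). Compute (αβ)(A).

(αβ)(A) = α(β(A)). β(A) = E, then α(E) = E. So (αβ)(A) = E.

E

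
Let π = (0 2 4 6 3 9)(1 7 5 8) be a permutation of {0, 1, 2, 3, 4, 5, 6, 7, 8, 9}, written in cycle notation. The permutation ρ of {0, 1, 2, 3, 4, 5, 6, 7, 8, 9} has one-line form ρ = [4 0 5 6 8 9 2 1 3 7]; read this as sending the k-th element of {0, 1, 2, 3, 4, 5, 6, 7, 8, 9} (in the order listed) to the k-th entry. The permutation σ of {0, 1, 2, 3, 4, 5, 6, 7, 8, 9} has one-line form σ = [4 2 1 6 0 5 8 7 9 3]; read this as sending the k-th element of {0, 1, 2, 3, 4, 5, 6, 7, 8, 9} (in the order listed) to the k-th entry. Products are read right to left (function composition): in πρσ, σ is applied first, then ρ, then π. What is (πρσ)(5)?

Apply the permutations in order: σ(5) = 5, then ρ(5) = 9, then π(9) = 0. So (πρσ)(5) = 0.

0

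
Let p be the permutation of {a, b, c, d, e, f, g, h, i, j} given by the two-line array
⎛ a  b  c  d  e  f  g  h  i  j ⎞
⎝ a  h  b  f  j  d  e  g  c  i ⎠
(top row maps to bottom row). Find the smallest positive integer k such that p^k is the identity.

14

Decomposing into disjoint cycles gives cycle lengths 7, 2, 1.
Since disjoint cycles commute, ord(p) = lcm(7, 2) = 14.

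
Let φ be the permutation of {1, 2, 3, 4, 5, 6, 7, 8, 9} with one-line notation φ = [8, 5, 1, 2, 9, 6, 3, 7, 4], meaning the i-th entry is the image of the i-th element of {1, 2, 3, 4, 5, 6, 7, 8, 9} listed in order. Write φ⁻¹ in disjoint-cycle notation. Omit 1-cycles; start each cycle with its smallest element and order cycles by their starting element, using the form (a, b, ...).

The cycle decomposition of φ is (1, 8, 7, 3)(2, 5, 9, 4).
The inverse reverses every cycle; in canonical form, φ⁻¹ = (1, 3, 7, 8)(2, 4, 9, 5).

(1, 3, 7, 8)(2, 4, 9, 5)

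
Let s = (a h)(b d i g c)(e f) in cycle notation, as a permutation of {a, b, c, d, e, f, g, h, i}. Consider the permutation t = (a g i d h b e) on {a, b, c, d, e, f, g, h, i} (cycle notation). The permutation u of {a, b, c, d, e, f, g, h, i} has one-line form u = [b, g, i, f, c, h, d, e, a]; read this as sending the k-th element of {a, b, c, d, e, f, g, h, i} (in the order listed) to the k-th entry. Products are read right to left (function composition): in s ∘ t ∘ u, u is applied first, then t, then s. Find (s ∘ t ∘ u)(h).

Apply the permutations in order: u(h) = e, then t(e) = a, then s(a) = h. So (s ∘ t ∘ u)(h) = h.

h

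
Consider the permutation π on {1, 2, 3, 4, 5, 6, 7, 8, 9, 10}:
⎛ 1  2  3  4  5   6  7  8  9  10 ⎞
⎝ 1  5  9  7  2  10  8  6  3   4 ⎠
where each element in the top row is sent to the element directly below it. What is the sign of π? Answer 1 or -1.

In disjoint-cycle form the cycle lengths are 5, 2, 2, 1.
A cycle is odd iff its length is even; π has 2 even-length cycles, so sgn(π) = (−1)^2 and π is even.

1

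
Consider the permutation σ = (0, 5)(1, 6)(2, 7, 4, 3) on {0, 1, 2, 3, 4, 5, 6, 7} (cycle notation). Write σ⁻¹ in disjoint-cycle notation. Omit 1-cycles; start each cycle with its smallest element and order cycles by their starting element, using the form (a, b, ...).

(0, 5)(1, 6)(2, 3, 4, 7)

The inverse reverses each cycle.
Reversing each cycle of σ and rotating so the smallest element leads gives (0, 5)(1, 6)(2, 3, 4, 7).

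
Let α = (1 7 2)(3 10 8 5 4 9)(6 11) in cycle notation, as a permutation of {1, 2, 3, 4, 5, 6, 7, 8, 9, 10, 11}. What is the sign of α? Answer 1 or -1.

1

The cycle lengths are 6, 3, 2.
A cycle is odd iff its length is even; α has 2 even-length cycles, so sgn(α) = (−1)^2 and α is even.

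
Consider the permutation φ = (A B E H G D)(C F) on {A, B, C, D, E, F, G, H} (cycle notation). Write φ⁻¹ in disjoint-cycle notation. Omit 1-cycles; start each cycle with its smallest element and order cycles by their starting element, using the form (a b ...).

(A D G H E B)(C F)

If φ sends a → b within a cycle, φ⁻¹ sends b → a; equivalently, reverse each cycle.
Reversing each cycle of φ and rotating so the smallest element leads gives (A D G H E B)(C F).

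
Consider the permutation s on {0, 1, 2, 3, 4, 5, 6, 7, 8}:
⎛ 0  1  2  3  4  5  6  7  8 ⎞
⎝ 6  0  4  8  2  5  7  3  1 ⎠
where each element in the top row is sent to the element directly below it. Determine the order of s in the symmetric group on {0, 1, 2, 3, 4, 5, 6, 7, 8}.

6

Decomposing into disjoint cycles gives cycle lengths 6, 2, 1.
The order of s is the least common multiple of its cycle lengths: lcm(6, 2) = 6.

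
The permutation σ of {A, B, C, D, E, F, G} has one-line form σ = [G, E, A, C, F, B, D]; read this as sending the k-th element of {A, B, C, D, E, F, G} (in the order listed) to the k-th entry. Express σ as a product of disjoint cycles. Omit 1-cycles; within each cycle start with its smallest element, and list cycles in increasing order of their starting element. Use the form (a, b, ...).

Iterating σ from A gives A → G → D → C → A; that is the 4-cycle (A, G, D, C).
Continuing from each remaining unvisited element yields (A, G, D, C)(B, E, F).

(A, G, D, C)(B, E, F)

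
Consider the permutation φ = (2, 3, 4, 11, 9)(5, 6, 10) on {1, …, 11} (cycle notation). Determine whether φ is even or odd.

even

The cycle lengths are 5, 3, 1, 1, 1.
A cycle of length ℓ contributes ℓ−1 transpositions, so φ is a product of 4 + 2 = 6 transpositions — even.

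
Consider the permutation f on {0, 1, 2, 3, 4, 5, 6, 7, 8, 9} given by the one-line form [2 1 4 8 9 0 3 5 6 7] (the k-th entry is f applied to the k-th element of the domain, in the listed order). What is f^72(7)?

Tracing 7 → 5 → … returns to 7 after 6 steps, so 7 lies in a 6-cycle (0 2 4 9 7 5).
On a 6-cycle, f^6 is the identity, so f^72 = f^0 there (72 ≡ 0 mod 6).
So f^72(7) = 7.

7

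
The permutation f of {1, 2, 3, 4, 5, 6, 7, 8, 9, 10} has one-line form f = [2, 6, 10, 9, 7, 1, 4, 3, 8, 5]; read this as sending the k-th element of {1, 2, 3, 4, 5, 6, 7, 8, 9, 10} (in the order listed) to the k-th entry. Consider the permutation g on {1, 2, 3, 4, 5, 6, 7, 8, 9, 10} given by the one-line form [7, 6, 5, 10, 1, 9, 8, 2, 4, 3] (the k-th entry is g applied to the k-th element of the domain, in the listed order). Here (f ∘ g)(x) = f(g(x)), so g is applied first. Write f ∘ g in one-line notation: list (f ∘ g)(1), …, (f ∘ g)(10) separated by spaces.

4 1 7 5 2 8 3 6 9 10

Chase each element through g then f: 1 → 7 → 4; 2 → 6 → 1; 3 → 5 → 7; 4 → 10 → 5; 5 → 1 → 2; 6 → 9 → 8; 7 → 8 → 3; 8 → 2 → 6; 9 → 4 → 9; 10 → 3 → 10.
So f ∘ g in one-line form is 4 1 7 5 2 8 3 6 9 10.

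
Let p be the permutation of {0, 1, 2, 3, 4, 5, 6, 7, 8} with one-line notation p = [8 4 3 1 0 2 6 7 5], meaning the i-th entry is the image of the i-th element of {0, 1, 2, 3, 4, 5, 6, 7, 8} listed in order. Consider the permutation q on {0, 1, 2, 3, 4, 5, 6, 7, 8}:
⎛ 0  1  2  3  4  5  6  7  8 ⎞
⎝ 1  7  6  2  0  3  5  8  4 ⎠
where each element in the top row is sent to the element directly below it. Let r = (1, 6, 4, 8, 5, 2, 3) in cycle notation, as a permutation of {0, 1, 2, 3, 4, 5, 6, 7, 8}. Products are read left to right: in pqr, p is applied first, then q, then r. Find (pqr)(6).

2

Apply the permutations in order: p(6) = 6, then q(6) = 5, then r(5) = 2. So (pqr)(6) = 2.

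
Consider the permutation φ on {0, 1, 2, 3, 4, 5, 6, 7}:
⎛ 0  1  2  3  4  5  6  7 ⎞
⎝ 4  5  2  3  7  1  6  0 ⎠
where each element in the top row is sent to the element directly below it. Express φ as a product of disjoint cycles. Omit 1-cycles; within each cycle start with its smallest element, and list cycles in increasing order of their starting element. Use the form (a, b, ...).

(0, 4, 7)(1, 5)

Start at 0 and follow images: 0 → 4 → 7 → 0, giving the cycle (0, 4, 7).
Repeating from the next unused element and collecting all non-trivial cycles gives (0, 4, 7)(1, 5).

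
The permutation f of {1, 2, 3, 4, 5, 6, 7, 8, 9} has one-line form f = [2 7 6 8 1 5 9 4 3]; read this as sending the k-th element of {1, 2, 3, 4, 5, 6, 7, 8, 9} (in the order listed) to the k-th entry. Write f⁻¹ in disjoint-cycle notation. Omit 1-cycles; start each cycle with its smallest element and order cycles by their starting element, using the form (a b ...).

(1 5 6 3 9 7 2)(4 8)

First write f in disjoint cycles: (1 2 7 9 3 6 5)(4 8).
Reversing each cycle (and rotating so the smallest element leads) gives f⁻¹ = (1 5 6 3 9 7 2)(4 8).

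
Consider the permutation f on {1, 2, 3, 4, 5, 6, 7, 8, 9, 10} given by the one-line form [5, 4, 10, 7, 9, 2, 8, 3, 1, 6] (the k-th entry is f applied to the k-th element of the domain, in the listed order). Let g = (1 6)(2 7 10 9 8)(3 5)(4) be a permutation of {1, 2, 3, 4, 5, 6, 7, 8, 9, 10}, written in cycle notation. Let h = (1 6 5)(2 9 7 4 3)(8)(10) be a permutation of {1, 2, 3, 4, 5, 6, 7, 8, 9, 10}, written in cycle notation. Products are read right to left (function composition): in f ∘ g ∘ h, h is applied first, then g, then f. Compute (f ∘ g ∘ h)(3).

Chase 3: h(3) = 2; g(2) = 7; f(7) = 8. Hence (f ∘ g ∘ h)(3) = 8.

8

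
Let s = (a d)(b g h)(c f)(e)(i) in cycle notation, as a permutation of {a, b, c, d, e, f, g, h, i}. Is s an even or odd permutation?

even

The cycle lengths are 3, 2, 2, 1, 1.
A cycle of length ℓ contributes ℓ−1 transpositions, so s is a product of 2 + 1 + 1 = 4 transpositions — even.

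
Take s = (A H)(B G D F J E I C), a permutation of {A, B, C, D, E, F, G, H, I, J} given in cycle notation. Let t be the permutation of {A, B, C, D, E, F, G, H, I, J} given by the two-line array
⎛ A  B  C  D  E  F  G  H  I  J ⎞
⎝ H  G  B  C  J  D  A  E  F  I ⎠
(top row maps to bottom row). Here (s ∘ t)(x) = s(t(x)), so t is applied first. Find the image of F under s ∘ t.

First apply t: t(F) = D, then s(D) = F. Thus (s ∘ t)(F) = F.

F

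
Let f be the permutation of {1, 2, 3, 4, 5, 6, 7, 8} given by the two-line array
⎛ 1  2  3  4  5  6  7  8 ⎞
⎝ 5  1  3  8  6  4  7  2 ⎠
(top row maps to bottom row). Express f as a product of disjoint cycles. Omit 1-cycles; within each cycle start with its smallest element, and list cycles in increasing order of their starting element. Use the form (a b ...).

(1 5 6 4 8 2)

From 1: 1 → 5 → 6 → 4 → 8 → 2 → 1, closing the cycle (1 5 6 4 8 2).
Continuing from each remaining unvisited element yields (1 5 6 4 8 2).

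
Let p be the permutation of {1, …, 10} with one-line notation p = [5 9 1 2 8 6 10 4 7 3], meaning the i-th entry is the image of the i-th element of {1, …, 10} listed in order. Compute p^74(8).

Tracing 8 → 4 → … returns to 8 after 9 steps, so 8 lies in a 9-cycle (1, 5, 8, 4, 2, 9, 7, 10, 3).
Powers repeat with period 9 on this cycle, and 74 mod 9 = 2, so p^74(8) = p^2(8).
Advancing 2 steps from 8: 8 → 4 → 2.

2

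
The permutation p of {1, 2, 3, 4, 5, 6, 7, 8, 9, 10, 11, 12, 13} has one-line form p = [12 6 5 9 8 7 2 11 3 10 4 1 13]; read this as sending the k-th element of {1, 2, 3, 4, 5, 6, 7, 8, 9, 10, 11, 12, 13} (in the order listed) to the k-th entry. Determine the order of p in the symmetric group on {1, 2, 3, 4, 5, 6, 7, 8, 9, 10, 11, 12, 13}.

The disjoint-cycle form of p has cycle lengths 6, 3, 2, 1, 1.
The order is lcm(6, 3, 2) = 6.

6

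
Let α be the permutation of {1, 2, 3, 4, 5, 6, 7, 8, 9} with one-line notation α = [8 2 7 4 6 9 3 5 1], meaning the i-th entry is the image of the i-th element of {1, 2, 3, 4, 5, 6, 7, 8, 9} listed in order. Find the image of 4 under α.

4 is element number 4 of the domain, and entry number 4 of the one-line form is 4, so α(4) = 4.

4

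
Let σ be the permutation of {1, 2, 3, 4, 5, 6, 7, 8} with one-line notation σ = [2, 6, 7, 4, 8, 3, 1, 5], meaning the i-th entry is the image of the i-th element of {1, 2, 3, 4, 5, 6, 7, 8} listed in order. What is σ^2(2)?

3

Tracing 2 → 6 → … returns to 2 after 5 steps, so 2 lies in a 5-cycle (1, 2, 6, 3, 7).
Advancing 2 steps from 2: 2 → 6 → 3.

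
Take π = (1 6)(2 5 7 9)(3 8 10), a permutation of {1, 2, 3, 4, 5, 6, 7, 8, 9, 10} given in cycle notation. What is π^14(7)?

7 lies in the 4-cycle (2 5 7 9).
On a 4-cycle, π^4 is the identity, so π^14 = π^2 there (14 ≡ 2 mod 4).
Advancing 2 steps from 7: 7 → 9 → 2.

2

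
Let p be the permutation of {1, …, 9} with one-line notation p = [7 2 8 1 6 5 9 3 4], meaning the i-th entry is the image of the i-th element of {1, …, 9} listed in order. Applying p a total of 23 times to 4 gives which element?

9

Tracing 4 → 1 → … returns to 4 after 4 steps, so 4 lies in a 4-cycle (1, 7, 9, 4).
On a 4-cycle, p^4 is the identity, so p^23 = p^3 there (23 ≡ 3 mod 4).
Stepping 3 places around the cycle: 4 → 1 → 7 → 9.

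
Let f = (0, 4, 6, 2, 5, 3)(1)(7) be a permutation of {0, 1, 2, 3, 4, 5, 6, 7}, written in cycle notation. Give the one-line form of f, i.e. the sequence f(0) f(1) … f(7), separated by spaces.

Image by image: 0↦4, 1↦1, 2↦5, 3↦0, 4↦6, 5↦3, 6↦2, 7↦7.
So the one-line form is 4 1 5 0 6 3 2 7.

4 1 5 0 6 3 2 7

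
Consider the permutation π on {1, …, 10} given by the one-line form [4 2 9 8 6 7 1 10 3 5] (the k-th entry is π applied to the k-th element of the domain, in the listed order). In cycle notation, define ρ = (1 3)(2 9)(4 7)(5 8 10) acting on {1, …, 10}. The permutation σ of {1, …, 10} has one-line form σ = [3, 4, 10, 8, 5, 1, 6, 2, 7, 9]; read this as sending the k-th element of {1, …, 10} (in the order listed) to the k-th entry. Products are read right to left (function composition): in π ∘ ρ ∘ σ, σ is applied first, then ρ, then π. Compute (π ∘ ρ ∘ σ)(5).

Chase 5: σ(5) = 5; ρ(5) = 8; π(8) = 10. Hence (π ∘ ρ ∘ σ)(5) = 10.

10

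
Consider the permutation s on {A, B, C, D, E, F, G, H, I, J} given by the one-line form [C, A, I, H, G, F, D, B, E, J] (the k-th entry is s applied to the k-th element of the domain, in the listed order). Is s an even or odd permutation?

odd

In disjoint-cycle form the cycle lengths are 8, 1, 1.
A cycle is odd iff its length is even; s has 1 even-length cycle, so sgn(s) = (−1)^1 and s is odd.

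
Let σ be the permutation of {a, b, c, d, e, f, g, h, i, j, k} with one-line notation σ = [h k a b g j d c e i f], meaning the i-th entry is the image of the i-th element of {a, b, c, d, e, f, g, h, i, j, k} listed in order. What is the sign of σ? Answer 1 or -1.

-1

In disjoint-cycle form the cycle lengths are 8, 3.
A cycle of length ℓ contributes ℓ−1 transpositions, so σ is a product of 7 + 2 = 9 transpositions — odd.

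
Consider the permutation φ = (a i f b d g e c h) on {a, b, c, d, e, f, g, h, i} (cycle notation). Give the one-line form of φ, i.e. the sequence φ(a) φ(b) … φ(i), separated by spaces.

Each element maps to the next entry in its cycle (wrapping to the front): a↦i, b↦d, c↦h, d↦g, e↦c, f↦b, g↦e, h↦a, i↦f.
So the one-line form is i d h g c b e a f.

i d h g c b e a f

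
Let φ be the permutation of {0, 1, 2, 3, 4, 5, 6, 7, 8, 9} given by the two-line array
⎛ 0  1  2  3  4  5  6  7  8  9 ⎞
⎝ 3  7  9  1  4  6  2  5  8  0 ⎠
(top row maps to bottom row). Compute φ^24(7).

Tracing 7 → 5 → … returns to 7 after 8 steps, so 7 lies in an 8-cycle (0, 3, 1, 7, 5, 6, 2, 9).
Since the cycle has length 8, φ^24 acts on it the same as φ^0 (24 mod 8 = 0).
So φ^24(7) = 7.

7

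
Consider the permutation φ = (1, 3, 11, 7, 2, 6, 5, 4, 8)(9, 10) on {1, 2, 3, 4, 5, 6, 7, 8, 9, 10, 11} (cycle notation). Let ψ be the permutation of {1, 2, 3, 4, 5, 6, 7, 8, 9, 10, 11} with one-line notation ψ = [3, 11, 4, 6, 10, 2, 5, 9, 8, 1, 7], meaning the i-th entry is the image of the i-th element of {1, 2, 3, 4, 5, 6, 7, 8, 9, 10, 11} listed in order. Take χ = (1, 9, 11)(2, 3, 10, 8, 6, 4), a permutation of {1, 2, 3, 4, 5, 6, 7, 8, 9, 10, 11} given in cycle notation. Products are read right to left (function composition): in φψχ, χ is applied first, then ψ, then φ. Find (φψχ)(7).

Apply the permutations in order: χ(7) = 7, then ψ(7) = 5, then φ(5) = 4. So (φψχ)(7) = 4.

4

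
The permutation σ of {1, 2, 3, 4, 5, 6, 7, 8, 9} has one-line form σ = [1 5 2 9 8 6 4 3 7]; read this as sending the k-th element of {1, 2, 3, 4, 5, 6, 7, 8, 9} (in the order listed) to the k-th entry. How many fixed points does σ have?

The fixed points (elements with σ(x) = x) are {1, 6}, so there are 2.

2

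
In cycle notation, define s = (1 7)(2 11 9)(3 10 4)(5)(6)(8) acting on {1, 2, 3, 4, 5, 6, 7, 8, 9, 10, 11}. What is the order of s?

The cycle type of s is (3, 3, 2, 1, 1, 1).
Since disjoint cycles commute, ord(s) = lcm(3, 3, 2) = 6.

6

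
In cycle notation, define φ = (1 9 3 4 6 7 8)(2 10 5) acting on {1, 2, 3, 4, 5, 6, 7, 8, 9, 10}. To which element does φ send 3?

4

3 appears in (1 9 3 4 6 7 8); the next entry (wrapping around) is 4.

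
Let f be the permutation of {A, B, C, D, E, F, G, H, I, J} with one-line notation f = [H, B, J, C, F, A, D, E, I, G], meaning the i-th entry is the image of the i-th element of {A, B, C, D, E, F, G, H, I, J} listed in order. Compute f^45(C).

Tracing C → J → … returns to C after 4 steps, so C lies in a 4-cycle (C J G D).
Powers repeat with period 4 on this cycle, and 45 mod 4 = 1, so f^45(C) = f^1(C).
Advancing 1 step from C: C → J.

J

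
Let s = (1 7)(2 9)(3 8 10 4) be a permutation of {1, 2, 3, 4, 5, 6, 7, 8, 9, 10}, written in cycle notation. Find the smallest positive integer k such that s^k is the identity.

4

The cycle type of s is (4, 2, 2, 1, 1).
Since disjoint cycles commute, ord(s) = lcm(4, 2, 2) = 4.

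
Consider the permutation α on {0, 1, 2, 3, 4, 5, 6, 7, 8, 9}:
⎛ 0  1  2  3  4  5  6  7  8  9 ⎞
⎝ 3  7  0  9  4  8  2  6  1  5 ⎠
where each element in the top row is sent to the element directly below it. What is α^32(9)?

Tracing 9 → 5 → … returns to 9 after 9 steps, so 9 lies in a 9-cycle (0, 3, 9, 5, 8, 1, 7, 6, 2).
Since the cycle has length 9, α^32 acts on it the same as α^5 (32 mod 9 = 5).
Advancing 5 steps from 9: 9 → 5 → 8 → 1 → 7 → 6.

6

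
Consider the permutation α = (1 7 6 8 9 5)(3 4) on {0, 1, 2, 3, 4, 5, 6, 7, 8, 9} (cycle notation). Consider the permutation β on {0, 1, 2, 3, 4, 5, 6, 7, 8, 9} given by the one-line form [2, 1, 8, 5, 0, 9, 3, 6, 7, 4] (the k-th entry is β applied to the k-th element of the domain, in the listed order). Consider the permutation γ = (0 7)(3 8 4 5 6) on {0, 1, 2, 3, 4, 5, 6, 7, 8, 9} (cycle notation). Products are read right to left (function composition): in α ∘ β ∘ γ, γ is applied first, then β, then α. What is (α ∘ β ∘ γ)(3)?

Chase 3: γ(3) = 8; β(8) = 7; α(7) = 6. Hence (α ∘ β ∘ γ)(3) = 6.

6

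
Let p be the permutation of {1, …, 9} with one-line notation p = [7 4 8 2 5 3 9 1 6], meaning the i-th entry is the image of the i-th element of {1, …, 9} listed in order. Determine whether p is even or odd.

In disjoint-cycle form the cycle lengths are 6, 2, 1.
A cycle of length ℓ contributes ℓ−1 transpositions, so p is a product of 5 + 1 = 6 transpositions — even.

even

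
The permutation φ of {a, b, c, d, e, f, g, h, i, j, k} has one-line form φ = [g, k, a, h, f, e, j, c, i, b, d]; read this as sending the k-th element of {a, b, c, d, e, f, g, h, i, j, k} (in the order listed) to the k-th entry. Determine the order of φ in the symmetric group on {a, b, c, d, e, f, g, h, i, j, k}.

Decomposing into disjoint cycles gives cycle lengths 8, 2, 1.
Since disjoint cycles commute, ord(φ) = lcm(8, 2) = 8.

8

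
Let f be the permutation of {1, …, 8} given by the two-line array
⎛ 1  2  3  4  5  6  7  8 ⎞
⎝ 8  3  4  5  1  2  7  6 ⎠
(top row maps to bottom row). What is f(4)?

The entry below 4 in the array is 5, so f(4) = 5.

5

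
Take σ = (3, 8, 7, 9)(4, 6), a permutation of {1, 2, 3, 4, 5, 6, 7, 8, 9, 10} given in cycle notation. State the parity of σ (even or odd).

even

The cycle lengths are 4, 2, 1, 1, 1, 1.
A cycle is odd iff its length is even; σ has 2 even-length cycles, so sgn(σ) = (−1)^2 and σ is even.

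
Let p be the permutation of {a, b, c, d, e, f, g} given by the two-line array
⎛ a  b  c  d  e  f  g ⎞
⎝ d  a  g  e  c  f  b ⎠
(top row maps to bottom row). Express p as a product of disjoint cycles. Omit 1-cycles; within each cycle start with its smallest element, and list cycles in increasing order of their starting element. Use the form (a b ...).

(a d e c g b)

Start at a and follow images: a → d → e → c → g → b → a, giving the cycle (a d e c g b).
Repeating from the next unused element and collecting all non-trivial cycles gives (a d e c g b).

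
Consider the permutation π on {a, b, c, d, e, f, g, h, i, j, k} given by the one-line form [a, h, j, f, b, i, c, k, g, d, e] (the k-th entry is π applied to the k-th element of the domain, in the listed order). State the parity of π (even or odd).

In disjoint-cycle form the cycle lengths are 6, 4, 1.
A cycle of length ℓ contributes ℓ−1 transpositions, so π is a product of 5 + 3 = 8 transpositions — even.

even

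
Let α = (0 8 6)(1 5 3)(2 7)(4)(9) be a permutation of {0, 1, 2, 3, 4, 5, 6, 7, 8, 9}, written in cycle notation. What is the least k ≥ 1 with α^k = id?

6

The disjoint cycles have lengths 3, 3, 2, 1, 1.
The order of α is the least common multiple of its cycle lengths: lcm(3, 3, 2) = 6.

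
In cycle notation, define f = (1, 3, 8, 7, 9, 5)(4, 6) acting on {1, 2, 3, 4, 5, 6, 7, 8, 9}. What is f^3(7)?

7 lies in the 6-cycle (1, 3, 8, 7, 9, 5).
Advancing 3 steps from 7: 7 → 9 → 5 → 1.

1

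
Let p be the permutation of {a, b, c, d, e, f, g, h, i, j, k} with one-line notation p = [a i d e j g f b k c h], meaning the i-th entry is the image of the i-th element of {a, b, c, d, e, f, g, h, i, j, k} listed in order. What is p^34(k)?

Tracing k → h → … returns to k after 4 steps, so k lies in a 4-cycle (b i k h).
Powers repeat with period 4 on this cycle, and 34 mod 4 = 2, so p^34(k) = p^2(k).
Advancing 2 steps from k: k → h → b.

b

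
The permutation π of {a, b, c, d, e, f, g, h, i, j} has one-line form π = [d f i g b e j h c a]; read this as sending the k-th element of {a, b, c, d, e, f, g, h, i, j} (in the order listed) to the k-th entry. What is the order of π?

Decomposing into disjoint cycles gives cycle lengths 4, 3, 2, 1.
The order is lcm(4, 3, 2) = 12.

12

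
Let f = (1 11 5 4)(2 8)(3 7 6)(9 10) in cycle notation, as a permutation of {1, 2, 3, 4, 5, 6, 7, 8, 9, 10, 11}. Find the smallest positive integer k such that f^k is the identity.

12

The cycle type of f is (4, 3, 2, 2).
Since disjoint cycles commute, ord(f) = lcm(4, 3, 2, 2) = 12.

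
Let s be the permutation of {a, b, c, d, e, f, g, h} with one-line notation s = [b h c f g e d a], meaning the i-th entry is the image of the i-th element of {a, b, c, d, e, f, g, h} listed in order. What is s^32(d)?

Tracing d → f → … returns to d after 4 steps, so d lies in a 4-cycle (d, f, e, g).
Since the cycle has length 4, s^32 acts on it the same as s^0 (32 mod 4 = 0).
So s^32(d) = d.

d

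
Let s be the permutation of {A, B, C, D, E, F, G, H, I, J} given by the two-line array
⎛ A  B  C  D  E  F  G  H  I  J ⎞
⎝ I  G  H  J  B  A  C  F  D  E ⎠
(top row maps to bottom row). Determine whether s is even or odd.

odd

In disjoint-cycle form the cycle lengths are 10.
A cycle is odd iff its length is even; s has 1 even-length cycle, so sgn(s) = (−1)^1 and s is odd.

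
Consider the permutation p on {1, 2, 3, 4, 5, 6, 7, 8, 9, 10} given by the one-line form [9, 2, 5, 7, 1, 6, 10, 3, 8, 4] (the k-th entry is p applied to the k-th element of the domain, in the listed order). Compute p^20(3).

3

Tracing 3 → 5 → … returns to 3 after 5 steps, so 3 lies in a 5-cycle (1 9 8 3 5).
Powers repeat with period 5 on this cycle, and 20 mod 5 = 0, so p^20(3) = p^0(3).
So p^20(3) = 3.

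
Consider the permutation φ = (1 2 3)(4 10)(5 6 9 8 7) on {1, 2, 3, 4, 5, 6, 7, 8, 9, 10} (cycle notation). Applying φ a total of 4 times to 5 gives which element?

7

5 lies in the 5-cycle (5 6 9 8 7).
Advancing 4 steps from 5: 5 → 6 → 9 → 8 → 7.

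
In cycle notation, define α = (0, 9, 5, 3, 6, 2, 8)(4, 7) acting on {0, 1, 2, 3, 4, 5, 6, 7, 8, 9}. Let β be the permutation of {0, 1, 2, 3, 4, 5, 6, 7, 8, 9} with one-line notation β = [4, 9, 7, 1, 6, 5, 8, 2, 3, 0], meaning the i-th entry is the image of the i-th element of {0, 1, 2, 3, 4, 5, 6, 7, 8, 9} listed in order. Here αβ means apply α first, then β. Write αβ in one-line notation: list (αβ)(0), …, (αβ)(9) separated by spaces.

For each element, apply α then β: 0 → 9 → 0; 1 → 1 → 9; 2 → 8 → 3; 3 → 6 → 8; 4 → 7 → 2; 5 → 3 → 1; 6 → 2 → 7; 7 → 4 → 6; 8 → 0 → 4; 9 → 5 → 5.
So αβ in one-line form is 0 9 3 8 2 1 7 6 4 5.

0 9 3 8 2 1 7 6 4 5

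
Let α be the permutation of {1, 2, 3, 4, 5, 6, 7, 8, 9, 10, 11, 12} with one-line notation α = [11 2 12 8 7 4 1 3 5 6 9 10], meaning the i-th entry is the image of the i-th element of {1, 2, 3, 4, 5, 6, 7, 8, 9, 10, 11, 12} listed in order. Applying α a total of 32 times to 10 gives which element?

4

Tracing 10 → 6 → … returns to 10 after 6 steps, so 10 lies in a 6-cycle (3, 12, 10, 6, 4, 8).
Powers repeat with period 6 on this cycle, and 32 mod 6 = 2, so α^32(10) = α^2(10).
Stepping 2 places around the cycle: 10 → 6 → 4.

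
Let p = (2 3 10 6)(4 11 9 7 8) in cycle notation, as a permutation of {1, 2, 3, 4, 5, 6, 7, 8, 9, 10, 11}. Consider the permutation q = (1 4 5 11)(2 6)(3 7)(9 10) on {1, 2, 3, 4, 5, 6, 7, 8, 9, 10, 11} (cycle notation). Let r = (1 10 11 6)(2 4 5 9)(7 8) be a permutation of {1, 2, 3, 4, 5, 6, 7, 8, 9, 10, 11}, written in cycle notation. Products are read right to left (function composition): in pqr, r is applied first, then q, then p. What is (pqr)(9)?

2

Chase 9: r(9) = 2; q(2) = 6; p(6) = 2. Hence (pqr)(9) = 2.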